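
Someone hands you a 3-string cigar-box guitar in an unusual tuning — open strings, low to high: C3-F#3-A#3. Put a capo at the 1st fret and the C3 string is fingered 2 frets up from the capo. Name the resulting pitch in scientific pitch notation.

The capo raises the open C3 by 1 semitone to C#3; fretting 2 more gives C3 + 1 + 2 = C3 + 3 semitones = D#3.
(Also written Eb.)

D#3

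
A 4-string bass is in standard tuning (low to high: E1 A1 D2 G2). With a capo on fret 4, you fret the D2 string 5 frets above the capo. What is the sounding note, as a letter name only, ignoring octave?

B

The capo raises the open D2 by 4 semitones to F#2; fretting 5 more gives D2 + 4 + 5 = D2 + 9 semitones, landing on B.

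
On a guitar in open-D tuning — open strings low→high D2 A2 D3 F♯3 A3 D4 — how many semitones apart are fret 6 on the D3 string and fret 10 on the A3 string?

11 semitones

D3 at fret 6 → G♯3 (MIDI 56); A3 at fret 10 → G4 (MIDI 67).
56 − 67 = -11, so the two pitches are 11 semitones apart, with G4 the higher.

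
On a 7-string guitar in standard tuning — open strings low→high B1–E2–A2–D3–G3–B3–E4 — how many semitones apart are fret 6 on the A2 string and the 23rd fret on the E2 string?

A2 at fret 6 → D#3 (MIDI 51); E2 at fret 23 → D#4 (MIDI 63).
51 − 63 = -12, so the two pitches are 12 semitones apart, with D#4 the higher.

12 semitones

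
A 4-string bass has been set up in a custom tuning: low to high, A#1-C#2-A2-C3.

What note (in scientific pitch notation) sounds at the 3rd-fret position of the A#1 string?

The open A#1 string plus 3 semitones: A#–B–C–C#.
The walk passes from B into C once, so the octave number goes from 1 to 2.
(Equivalently spelled Db2.)

C#2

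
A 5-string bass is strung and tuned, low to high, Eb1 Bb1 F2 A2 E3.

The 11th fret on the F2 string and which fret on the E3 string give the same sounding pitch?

0

Fret 11 on F2 is MIDI 41 + 11 = 52 (E3). On the E3 string (open MIDI 52), that pitch is 52 − 52 = fret 0.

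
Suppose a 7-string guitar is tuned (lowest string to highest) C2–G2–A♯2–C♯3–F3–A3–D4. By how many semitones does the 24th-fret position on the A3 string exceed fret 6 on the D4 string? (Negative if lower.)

13 semitones

A3 at fret 24 → A5 (MIDI 81); D4 at fret 6 → G♯4 (MIDI 68).
81 − 68 = 13, so the two pitches are 13 semitones apart.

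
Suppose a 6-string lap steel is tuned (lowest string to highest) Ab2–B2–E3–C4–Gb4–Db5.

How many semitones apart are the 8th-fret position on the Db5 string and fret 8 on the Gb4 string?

Db5 at fret 8 → A5 (MIDI 81); Gb4 at fret 8 → D5 (MIDI 74).
81 − 74 = 7, so the two pitches are 7 semitones apart, with A5 the higher.

7 semitones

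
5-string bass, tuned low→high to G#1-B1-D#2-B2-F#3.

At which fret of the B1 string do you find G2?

8

G2 is 8 semitones above the open B1 (B–C–C#–D–D#–E–F–F#–G), so it sits at fret 8.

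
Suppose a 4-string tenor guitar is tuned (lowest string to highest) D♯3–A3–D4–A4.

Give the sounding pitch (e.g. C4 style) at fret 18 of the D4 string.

D4 is MIDI 62. Adding 18 gives 80, which is G♯5.
(Equivalently spelled A♭5.)

G♯5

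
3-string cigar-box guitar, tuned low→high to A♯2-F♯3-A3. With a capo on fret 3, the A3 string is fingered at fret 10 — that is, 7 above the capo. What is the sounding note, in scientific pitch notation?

The capo raises the open A3 by 3 semitones to C4; fretting 7 more gives A3 + 3 + 7 = A3 + 10 semitones = G4.

G4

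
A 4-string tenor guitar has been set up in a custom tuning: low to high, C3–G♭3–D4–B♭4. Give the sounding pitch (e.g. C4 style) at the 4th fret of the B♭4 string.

D5

B♭4 is MIDI 70. Adding 4 gives 74, which is D5.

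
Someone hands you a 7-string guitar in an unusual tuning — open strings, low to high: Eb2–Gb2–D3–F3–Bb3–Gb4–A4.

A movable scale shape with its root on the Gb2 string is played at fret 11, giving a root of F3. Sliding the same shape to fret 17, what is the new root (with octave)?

Moving from fret 11 to fret 17 shifts the root by 6 semitones.
F3 up 6 semitones is B3.

B3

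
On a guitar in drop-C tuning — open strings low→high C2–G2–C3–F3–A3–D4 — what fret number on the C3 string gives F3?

5

F3 is 5 semitones above the open C3 (C–C#–D–D#–E–F), so it sits at fret 5.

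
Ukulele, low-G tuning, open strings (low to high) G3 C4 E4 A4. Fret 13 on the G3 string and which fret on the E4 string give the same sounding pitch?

Fret 13 on G3 is MIDI 55 + 13 = 68 (G#4). On the E4 string (open MIDI 64), that pitch is 68 − 64 = fret 4.

4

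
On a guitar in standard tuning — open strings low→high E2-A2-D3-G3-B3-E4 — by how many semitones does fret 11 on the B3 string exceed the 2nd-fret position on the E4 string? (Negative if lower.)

4 semitones

B3 at fret 11 → A#4 (MIDI 70); E4 at fret 2 → F#4 (MIDI 66).
70 − 66 = 4, so the two pitches are 4 semitones apart.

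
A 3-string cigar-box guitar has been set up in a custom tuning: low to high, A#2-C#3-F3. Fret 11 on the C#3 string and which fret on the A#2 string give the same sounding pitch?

14

C#3 at fret 11 is C#3 + 11 semitones = C4.
The open A#2 string is 3 semitones below the open C#3, so the same pitch on the A#2 string lies at fret 11 + 3 = 14.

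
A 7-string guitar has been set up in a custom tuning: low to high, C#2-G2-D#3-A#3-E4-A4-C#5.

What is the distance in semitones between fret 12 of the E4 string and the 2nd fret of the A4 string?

E4 at fret 12 → E5 (MIDI 76); A4 at fret 2 → B4 (MIDI 71).
76 − 71 = 5, so the two pitches are 5 semitones apart, with E5 the higher.

5 semitones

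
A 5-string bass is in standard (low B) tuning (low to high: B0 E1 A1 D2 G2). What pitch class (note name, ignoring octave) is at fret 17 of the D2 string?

G

The open D2 string plus 17 semitones: D–D#–E–F–…–F–F#–G.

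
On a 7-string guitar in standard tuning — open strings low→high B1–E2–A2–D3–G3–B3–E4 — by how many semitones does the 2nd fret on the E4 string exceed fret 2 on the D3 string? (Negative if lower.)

E4 at fret 2 → F♯4 (MIDI 66); D3 at fret 2 → E3 (MIDI 52).
66 − 52 = 14, so the two pitches are 14 semitones apart.

14 semitones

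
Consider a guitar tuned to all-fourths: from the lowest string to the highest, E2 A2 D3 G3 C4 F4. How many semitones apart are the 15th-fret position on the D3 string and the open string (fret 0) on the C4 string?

D3 at fret 15 → F4 (MIDI 65); C4 at fret 0 → C4 (MIDI 60).
65 − 60 = 5, so the two pitches are 5 semitones apart, with F4 the higher.

5 semitones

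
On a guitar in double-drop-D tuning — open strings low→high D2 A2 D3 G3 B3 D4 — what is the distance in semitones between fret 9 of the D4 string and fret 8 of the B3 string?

D4 at fret 9 → B4 (MIDI 71); B3 at fret 8 → G4 (MIDI 67).
71 − 67 = 4, so the two pitches are 4 semitones apart, with B4 the higher.

4 semitones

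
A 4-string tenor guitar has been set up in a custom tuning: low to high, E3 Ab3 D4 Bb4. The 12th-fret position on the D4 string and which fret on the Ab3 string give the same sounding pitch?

D4 at fret 12 is D4 + 12 semitones = D5.
The open Ab3 string is 6 semitones below the open D4, so the same pitch on the Ab3 string lies at fret 12 + 6 = 18.

18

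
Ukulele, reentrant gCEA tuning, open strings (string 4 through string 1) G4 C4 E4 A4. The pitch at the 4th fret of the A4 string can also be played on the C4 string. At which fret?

Fret 4 on A4 is MIDI 69 + 4 = 73 (C♯5). On the C4 string (open MIDI 60), that pitch is 73 − 60 = fret 13.

13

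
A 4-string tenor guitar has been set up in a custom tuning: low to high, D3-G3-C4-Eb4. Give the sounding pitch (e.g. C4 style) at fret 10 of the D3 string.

The open D3 string plus 10 semitones: D–Eb–E–F–…–Bb–B–C.
The walk passes from B into C once, so the octave number goes from 3 to 4.

C4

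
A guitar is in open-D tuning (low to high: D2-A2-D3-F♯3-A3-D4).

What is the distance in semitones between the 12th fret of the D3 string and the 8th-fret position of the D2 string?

D3 at fret 12 → D4 (MIDI 62); D2 at fret 8 → A♯2 (MIDI 46).
62 − 46 = 16, so the two pitches are 16 semitones apart, with D4 the higher.

16 semitones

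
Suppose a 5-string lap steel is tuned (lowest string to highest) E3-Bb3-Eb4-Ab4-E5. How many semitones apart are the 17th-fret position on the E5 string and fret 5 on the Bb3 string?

30 semitones

E5 at fret 17 → A6 (MIDI 93); Bb3 at fret 5 → Eb4 (MIDI 63).
93 − 63 = 30, so the two pitches are 30 semitones apart, with A6 the higher.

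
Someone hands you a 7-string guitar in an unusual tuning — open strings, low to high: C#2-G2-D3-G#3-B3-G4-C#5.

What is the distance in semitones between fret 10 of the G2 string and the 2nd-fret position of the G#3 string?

G2 at fret 10 → F3 (MIDI 53); G#3 at fret 2 → A#3 (MIDI 58).
53 − 58 = -5, so the two pitches are 5 semitones apart, with A#3 the higher.

5 semitones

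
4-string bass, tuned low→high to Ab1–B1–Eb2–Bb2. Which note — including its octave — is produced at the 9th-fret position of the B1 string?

Ab2

B1 is MIDI 35. Adding 9 gives 44, which is Ab2.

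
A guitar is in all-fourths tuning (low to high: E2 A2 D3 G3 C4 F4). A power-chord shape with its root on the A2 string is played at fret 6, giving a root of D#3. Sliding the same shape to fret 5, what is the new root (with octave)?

Moving from fret 6 to fret 5 shifts the root by -1 semitone.
D#3 down 1 semitone is D3.

D3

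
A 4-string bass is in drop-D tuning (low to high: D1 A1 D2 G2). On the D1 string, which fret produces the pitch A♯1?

A♯1 is 8 semitones above the open D1 (D–D#–E–F–F#–G–G#–A–A#), so it sits at fret 8.

8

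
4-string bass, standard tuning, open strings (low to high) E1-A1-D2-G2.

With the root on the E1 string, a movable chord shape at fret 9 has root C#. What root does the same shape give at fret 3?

G

Moving from fret 9 to fret 3 shifts the root by -6 semitones.
C# down 6 semitones is G.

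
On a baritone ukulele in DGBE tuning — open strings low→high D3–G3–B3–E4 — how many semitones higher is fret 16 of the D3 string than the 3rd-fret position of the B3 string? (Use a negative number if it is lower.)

D3 at fret 16 → F♯4 (MIDI 66); B3 at fret 3 → D4 (MIDI 62).
66 − 62 = 4, so the two pitches are 4 semitones apart.

4 semitones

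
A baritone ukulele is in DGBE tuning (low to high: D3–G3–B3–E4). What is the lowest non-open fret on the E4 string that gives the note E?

12

From E4, count semitones up the chromatic scale until reaching E: E–F–F#–G–…–D–D#–E — 12 steps.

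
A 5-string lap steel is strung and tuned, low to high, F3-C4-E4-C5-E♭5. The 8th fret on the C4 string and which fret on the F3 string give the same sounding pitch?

15

C4 at fret 8 is C4 + 8 semitones = A♭4.
The open F3 string is 7 semitones below the open C4, so the same pitch on the F3 string lies at fret 8 + 7 = 15.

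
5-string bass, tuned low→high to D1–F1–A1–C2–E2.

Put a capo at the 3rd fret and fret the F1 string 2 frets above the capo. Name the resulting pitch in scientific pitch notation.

A#1

The capo raises the open F1 by 3 semitones to G#1; fretting 2 more gives F1 + 3 + 2 = F1 + 5 semitones = A#1.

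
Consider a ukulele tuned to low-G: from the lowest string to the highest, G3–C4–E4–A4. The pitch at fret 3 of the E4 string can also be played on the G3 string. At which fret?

12

Fret 3 on E4 is MIDI 64 + 3 = 67 (G4). On the G3 string (open MIDI 55), that pitch is 67 − 55 = fret 12.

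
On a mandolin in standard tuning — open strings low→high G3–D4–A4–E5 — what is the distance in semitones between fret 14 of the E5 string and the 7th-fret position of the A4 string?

14 semitones

E5 at fret 14 → F♯6 (MIDI 90); A4 at fret 7 → E5 (MIDI 76).
90 − 76 = 14, so the two pitches are 14 semitones apart, with F♯6 the higher.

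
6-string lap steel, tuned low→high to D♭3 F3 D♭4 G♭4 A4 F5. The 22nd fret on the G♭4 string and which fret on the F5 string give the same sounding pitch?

11

G♭4 at fret 22 is G♭4 + 22 semitones = E6.
The open F5 string is 11 semitones above the open G♭4, so the same pitch on the F5 string lies at fret 22 − 11 = 11.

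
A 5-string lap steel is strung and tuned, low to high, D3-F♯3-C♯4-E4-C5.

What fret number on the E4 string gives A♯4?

6

A♯4 is 6 semitones above the open E4 (E–F–F#–G–G#–A–A#), so it sits at fret 6.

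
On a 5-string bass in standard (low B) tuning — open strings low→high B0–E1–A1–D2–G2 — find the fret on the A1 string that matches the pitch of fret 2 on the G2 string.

12

G2 at fret 2 is G2 + 2 semitones = A2.
The open A1 string is 10 semitones below the open G2, so the same pitch on the A1 string lies at fret 2 + 10 = 12.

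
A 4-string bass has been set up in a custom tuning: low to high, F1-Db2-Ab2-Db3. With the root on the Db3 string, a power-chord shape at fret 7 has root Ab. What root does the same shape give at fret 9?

Bb

Moving from fret 7 to fret 9 shifts the root by 2 semitones.
Ab up 2 semitones is Bb.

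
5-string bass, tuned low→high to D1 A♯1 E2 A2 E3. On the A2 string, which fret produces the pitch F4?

20

F4 is 20 semitones above the open A2 (A–A#–B–C–…–D#–E–F), so it sits at fret 20.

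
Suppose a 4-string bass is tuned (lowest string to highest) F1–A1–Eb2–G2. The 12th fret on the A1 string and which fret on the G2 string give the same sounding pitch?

Fret 12 on A1 is MIDI 33 + 12 = 45 (A2). On the G2 string (open MIDI 43), that pitch is 45 − 43 = fret 2.

2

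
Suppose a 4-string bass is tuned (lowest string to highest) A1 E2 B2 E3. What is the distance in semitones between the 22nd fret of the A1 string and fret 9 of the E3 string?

6 semitones

A1 at fret 22 → G3 (MIDI 55); E3 at fret 9 → C#4 (MIDI 61).
55 − 61 = -6, so the two pitches are 6 semitones apart, with C#4 the higher.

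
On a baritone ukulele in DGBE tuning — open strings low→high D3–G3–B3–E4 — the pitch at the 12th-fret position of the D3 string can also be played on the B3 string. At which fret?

D3 at fret 12 is D3 + 12 semitones = D4.
The open B3 string is 9 semitones above the open D3, so the same pitch on the B3 string lies at fret 12 − 9 = 3.

3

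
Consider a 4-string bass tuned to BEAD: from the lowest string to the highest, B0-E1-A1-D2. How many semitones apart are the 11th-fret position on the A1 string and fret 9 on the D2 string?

A1 at fret 11 → G#2 (MIDI 44); D2 at fret 9 → B2 (MIDI 47).
44 − 47 = -3, so the two pitches are 3 semitones apart, with B2 the higher.

3 semitones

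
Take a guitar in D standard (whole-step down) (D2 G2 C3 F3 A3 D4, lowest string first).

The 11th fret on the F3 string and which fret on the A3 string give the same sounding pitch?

7

F3 at fret 11 is F3 + 11 semitones = E4.
The open A3 string is 4 semitones above the open F3, so the same pitch on the A3 string lies at fret 11 − 4 = 7.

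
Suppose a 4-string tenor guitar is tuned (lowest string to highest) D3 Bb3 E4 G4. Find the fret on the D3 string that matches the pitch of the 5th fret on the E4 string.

E4 at fret 5 is E4 + 5 semitones = A4.
The open D3 string is 14 semitones below the open E4, so the same pitch on the D3 string lies at fret 5 + 14 = 19.

19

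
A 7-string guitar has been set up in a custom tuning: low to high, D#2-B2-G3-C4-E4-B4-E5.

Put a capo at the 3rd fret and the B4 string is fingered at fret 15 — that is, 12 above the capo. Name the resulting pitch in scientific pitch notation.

The capo raises the open B4 by 3 semitones to D5; fretting 12 more gives B4 + 3 + 12 = B4 + 15 semitones = D6.

D6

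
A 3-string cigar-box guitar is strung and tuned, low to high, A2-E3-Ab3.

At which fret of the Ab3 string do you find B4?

15

B4 is 15 semitones above the open Ab3 (Ab–A–Bb–B–…–A–Bb–B), so it sits at fret 15.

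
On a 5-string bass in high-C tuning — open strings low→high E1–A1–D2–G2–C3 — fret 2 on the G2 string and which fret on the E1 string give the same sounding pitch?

G2 at fret 2 is G2 + 2 semitones = A2.
The open E1 string is 15 semitones below the open G2, so the same pitch on the E1 string lies at fret 2 + 15 = 17.

17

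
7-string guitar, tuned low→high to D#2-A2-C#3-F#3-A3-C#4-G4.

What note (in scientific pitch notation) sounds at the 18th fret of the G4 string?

Each fret is one semitone, so G4 + 18 = C#6.

C#6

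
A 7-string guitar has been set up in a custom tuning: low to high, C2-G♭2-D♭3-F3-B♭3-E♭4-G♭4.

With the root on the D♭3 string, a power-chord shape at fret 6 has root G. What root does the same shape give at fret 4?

F

Moving from fret 6 to fret 4 shifts the root by -2 semitones.
G down 2 semitones is F.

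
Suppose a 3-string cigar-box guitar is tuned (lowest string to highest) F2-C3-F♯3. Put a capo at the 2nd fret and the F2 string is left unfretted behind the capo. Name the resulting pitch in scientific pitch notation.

G2

The capo raises the open F2 by 2 semitones to G2; fretting 0 more gives F2 + 2 + 0 = F2 + 2 semitones = G2.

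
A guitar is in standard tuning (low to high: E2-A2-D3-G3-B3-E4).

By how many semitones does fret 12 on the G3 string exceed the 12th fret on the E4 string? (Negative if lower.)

G3 at fret 12 → G4 (MIDI 67); E4 at fret 12 → E5 (MIDI 76).
67 − 76 = -9, so the two pitches are 9 semitones apart.

-9 semitones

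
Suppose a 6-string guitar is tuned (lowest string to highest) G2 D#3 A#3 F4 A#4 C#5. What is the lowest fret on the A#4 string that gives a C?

2

From A#4, count semitones up the chromatic scale until reaching C: A#–B–C — 2 steps.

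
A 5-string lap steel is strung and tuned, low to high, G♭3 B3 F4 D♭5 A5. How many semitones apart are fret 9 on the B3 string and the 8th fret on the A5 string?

21 semitones

B3 at fret 9 → A♭4 (MIDI 68); A5 at fret 8 → F6 (MIDI 89).
68 − 89 = -21, so the two pitches are 21 semitones apart, with F6 the higher.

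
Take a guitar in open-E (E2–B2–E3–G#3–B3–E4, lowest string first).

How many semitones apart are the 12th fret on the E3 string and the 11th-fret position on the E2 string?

E3 at fret 12 → E4 (MIDI 64); E2 at fret 11 → D#3 (MIDI 51).
64 − 51 = 13, so the two pitches are 13 semitones apart, with E4 the higher.

13 semitones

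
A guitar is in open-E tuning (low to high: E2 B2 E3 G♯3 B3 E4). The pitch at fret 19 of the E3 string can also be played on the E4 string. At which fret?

E3 at fret 19 is E3 + 19 semitones = B4.
The open E4 string is 12 semitones above the open E3, so the same pitch on the E4 string lies at fret 19 − 12 = 7.

7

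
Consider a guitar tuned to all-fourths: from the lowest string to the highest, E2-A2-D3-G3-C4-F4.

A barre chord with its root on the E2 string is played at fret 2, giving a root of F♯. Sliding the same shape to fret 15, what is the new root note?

G

Moving from fret 2 to fret 15 shifts the root by 13 semitones.
F♯ up 13 semitones is G.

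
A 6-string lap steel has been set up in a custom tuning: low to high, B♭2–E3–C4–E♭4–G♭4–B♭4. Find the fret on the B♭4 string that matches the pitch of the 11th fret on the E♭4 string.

Fret 11 on E♭4 is MIDI 63 + 11 = 74 (D5). On the B♭4 string (open MIDI 70), that pitch is 74 − 70 = fret 4.

4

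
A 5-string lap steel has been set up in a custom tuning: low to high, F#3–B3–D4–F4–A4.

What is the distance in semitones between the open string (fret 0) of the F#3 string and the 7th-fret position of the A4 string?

22 semitones

F#3 at fret 0 → F#3 (MIDI 54); A4 at fret 7 → E5 (MIDI 76).
54 − 76 = -22, so the two pitches are 22 semitones apart, with E5 the higher.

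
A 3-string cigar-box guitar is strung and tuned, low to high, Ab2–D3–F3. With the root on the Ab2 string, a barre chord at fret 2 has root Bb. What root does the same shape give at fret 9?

Moving from fret 2 to fret 9 shifts the root by 7 semitones.
Bb up 7 semitones is F.

F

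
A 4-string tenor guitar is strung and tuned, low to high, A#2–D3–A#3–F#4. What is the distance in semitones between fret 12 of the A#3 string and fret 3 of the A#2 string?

21 semitones

A#3 at fret 12 → A#4 (MIDI 70); A#2 at fret 3 → C#3 (MIDI 49).
70 − 49 = 21, so the two pitches are 21 semitones apart, with A#4 the higher.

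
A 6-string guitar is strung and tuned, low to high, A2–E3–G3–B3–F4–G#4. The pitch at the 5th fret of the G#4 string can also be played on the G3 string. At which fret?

18

Fret 5 on G#4 is MIDI 68 + 5 = 73 (C#5). On the G3 string (open MIDI 55), that pitch is 73 − 55 = fret 18.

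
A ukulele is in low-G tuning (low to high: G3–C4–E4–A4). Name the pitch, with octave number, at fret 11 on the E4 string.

Each fret is one semitone, so E4 + 11 = D#5.
(Equivalently spelled Eb5.)

D#5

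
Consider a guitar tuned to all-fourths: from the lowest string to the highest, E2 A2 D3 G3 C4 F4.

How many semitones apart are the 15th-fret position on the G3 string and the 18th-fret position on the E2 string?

12 semitones

G3 at fret 15 → A#4 (MIDI 70); E2 at fret 18 → A#3 (MIDI 58).
70 − 58 = 12, so the two pitches are 12 semitones apart, with A#4 the higher.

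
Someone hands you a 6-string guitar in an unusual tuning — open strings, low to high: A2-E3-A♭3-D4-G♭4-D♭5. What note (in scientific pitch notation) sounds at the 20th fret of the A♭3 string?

E5

A♭3 is MIDI 56. Adding 20 gives 76, which is E5.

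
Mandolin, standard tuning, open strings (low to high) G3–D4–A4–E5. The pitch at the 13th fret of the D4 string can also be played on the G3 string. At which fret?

20

D4 at fret 13 is D4 + 13 semitones = D♯5.
The open G3 string is 7 semitones below the open D4, so the same pitch on the G3 string lies at fret 13 + 7 = 20.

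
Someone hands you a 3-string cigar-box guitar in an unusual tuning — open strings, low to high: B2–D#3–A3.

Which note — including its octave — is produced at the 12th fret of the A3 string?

The open A3 string plus 12 semitones: A–A#–B–C–…–G–G#–A.
The walk passes from B into C once, so the octave number goes from 3 to 4.

A4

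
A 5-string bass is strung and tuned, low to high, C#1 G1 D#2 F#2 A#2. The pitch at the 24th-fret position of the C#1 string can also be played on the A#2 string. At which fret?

C#1 at fret 24 is C#1 + 24 semitones = C#3.
The open A#2 string is 21 semitones above the open C#1, so the same pitch on the A#2 string lies at fret 24 − 21 = 3.

3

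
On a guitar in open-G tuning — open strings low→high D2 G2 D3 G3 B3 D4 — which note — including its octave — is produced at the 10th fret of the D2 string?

D2 is MIDI 38. Adding 10 gives 48, which is C3.

C3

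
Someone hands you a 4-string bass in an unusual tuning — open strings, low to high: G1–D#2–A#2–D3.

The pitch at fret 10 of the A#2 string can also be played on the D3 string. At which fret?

6

A#2 at fret 10 is A#2 + 10 semitones = G#3.
The open D3 string is 4 semitones above the open A#2, so the same pitch on the D3 string lies at fret 10 − 4 = 6.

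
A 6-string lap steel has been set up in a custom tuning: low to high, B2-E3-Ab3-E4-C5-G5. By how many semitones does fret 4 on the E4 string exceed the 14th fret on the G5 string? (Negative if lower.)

E4 at fret 4 → Ab4 (MIDI 68); G5 at fret 14 → A6 (MIDI 93).
68 − 93 = -25, so the two pitches are 25 semitones apart.

-25 semitones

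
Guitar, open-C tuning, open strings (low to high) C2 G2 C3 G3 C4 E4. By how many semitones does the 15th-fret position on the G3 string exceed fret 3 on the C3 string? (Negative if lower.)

19 semitones

G3 at fret 15 → A#4 (MIDI 70); C3 at fret 3 → D#3 (MIDI 51).
70 − 51 = 19, so the two pitches are 19 semitones apart.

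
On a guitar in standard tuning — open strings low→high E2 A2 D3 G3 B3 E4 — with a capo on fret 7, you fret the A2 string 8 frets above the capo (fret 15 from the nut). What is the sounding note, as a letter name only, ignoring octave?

The capo raises the open A2 by 7 semitones to E3; fretting 8 more gives A2 + 7 + 8 = A2 + 15 semitones, landing on C.

C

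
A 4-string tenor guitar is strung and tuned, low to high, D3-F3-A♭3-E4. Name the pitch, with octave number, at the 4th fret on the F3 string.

Each fret is one semitone, so F3 + 4 = A3.

A3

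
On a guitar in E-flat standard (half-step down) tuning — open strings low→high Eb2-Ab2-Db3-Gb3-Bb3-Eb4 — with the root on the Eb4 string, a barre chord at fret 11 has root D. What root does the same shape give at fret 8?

Moving from fret 11 to fret 8 shifts the root by -3 semitones.
D down 3 semitones is B.

B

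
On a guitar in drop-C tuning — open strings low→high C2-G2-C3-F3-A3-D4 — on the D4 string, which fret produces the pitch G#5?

18

G#5 is 18 semitones above the open D4 (D–D#–E–F–…–F#–G–G#), so it sits at fret 18.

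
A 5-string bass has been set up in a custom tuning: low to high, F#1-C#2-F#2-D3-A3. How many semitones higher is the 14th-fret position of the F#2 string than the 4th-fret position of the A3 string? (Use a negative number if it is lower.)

-5 semitones

F#2 at fret 14 → G#3 (MIDI 56); A3 at fret 4 → C#4 (MIDI 61).
56 − 61 = -5, so the two pitches are 5 semitones apart.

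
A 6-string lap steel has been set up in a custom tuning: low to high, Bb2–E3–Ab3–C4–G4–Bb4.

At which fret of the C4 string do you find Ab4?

Ab4 is 8 semitones above the open C4 (C–Db–D–Eb–E–F–Gb–G–Ab), so it sits at fret 8.

8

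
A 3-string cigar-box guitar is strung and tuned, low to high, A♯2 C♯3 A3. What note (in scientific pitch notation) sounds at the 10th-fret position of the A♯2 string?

The open A♯2 string plus 10 semitones: A#–B–C–C#–…–F#–G–G#.
The walk passes from B into C once, so the octave number goes from 2 to 3.
(Equivalently spelled A♭3.)

G♯3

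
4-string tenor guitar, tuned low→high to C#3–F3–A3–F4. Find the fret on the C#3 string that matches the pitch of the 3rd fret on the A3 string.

11

A3 at fret 3 is A3 + 3 semitones = C4.
The open C#3 string is 8 semitones below the open A3, so the same pitch on the C#3 string lies at fret 3 + 8 = 11.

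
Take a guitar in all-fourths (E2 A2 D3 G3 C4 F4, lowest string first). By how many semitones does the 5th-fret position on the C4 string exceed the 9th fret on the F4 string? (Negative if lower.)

C4 at fret 5 → F4 (MIDI 65); F4 at fret 9 → D5 (MIDI 74).
65 − 74 = -9, so the two pitches are 9 semitones apart.

-9 semitones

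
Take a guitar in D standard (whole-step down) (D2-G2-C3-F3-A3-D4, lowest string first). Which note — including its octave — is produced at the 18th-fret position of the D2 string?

D2 is MIDI 38. Adding 18 gives 56, which is G♯3.
(Equivalently spelled A♭3.)

G♯3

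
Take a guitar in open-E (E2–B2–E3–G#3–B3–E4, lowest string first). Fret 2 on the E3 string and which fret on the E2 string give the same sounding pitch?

E3 at fret 2 is E3 + 2 semitones = F#3.
The open E2 string is 12 semitones below the open E3, so the same pitch on the E2 string lies at fret 2 + 12 = 14.

14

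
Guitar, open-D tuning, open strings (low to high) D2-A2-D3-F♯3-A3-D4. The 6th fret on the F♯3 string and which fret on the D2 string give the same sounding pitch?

22

F♯3 at fret 6 is F♯3 + 6 semitones = C4.
The open D2 string is 16 semitones below the open F♯3, so the same pitch on the D2 string lies at fret 6 + 16 = 22.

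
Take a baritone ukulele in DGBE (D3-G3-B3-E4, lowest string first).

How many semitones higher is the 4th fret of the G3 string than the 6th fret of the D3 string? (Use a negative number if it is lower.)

G3 at fret 4 → B3 (MIDI 59); D3 at fret 6 → G#3 (MIDI 56).
59 − 56 = 3, so the two pitches are 3 semitones apart.

3 semitones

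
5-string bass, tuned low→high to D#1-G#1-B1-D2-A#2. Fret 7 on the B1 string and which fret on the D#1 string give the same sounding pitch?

Fret 7 on B1 is MIDI 35 + 7 = 42 (F#2). On the D#1 string (open MIDI 27), that pitch is 42 − 27 = fret 15.

15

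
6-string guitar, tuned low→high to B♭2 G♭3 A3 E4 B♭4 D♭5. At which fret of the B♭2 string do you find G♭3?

G♭3 is 8 semitones above the open B♭2 (Bb–B–C–Db–D–Eb–E–F–Gb), so it sits at fret 8.

8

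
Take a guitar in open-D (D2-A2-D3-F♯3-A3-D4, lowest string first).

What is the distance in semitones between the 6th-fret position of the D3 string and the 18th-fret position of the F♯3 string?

16 semitones

D3 at fret 6 → G♯3 (MIDI 56); F♯3 at fret 18 → C5 (MIDI 72).
56 − 72 = -16, so the two pitches are 16 semitones apart, with C5 the higher.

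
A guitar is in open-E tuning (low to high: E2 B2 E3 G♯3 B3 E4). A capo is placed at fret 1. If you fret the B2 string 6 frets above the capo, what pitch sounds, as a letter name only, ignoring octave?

The capo raises the open B2 by 1 semitone to C3; fretting 6 more gives B2 + 1 + 6 = B2 + 7 semitones, landing on F♯.
(Also written G♭.)

F♯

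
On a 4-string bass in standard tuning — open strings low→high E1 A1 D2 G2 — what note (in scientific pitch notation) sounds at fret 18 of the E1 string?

E1 is MIDI 28. Adding 18 gives 46, which is A♯2.
(Equivalently spelled B♭2.)

A♯2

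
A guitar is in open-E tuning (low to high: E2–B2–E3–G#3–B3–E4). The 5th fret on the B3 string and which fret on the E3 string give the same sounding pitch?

12

B3 at fret 5 is B3 + 5 semitones = E4.
The open E3 string is 7 semitones below the open B3, so the same pitch on the E3 string lies at fret 5 + 7 = 12.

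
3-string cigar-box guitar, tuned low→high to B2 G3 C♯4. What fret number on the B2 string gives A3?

10

A3 is 10 semitones above the open B2 (B–C–C#–D–…–G–G#–A), so it sits at fret 10.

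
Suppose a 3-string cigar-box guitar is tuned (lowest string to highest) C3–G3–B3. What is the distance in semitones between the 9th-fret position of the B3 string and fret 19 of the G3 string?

6 semitones

B3 at fret 9 → G#4 (MIDI 68); G3 at fret 19 → D5 (MIDI 74).
68 − 74 = -6, so the two pitches are 6 semitones apart, with D5 the higher.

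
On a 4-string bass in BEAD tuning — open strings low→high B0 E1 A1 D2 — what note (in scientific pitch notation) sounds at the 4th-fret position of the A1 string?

C♯2

Each fret is one semitone, so A1 + 4 = C♯2.
(Equivalently spelled D♭2.)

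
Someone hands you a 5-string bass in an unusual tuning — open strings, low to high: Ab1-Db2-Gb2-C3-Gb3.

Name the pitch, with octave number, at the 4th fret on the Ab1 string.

C2

Ab1 is MIDI 32. Adding 4 gives 36, which is C2.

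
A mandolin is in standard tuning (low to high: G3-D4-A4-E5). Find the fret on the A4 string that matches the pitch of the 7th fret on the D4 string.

D4 at fret 7 is D4 + 7 semitones = A4.
The open A4 string is 7 semitones above the open D4, so the same pitch on the A4 string lies at fret 7 − 7 = 0.

0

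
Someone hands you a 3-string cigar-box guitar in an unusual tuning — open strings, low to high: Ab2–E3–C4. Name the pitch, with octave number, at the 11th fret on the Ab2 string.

The open Ab2 string plus 11 semitones: Ab–A–Bb–B–…–F–Gb–G.
The walk passes from B into C once, so the octave number goes from 2 to 3.

G3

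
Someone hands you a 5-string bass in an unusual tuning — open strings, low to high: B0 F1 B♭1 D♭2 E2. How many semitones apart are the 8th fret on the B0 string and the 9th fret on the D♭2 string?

B0 at fret 8 → G1 (MIDI 31); D♭2 at fret 9 → B♭2 (MIDI 46).
31 − 46 = -15, so the two pitches are 15 semitones apart, with B♭2 the higher.

15 semitones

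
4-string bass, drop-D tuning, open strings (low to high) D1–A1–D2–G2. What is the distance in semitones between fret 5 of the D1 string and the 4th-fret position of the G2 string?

D1 at fret 5 → G1 (MIDI 31); G2 at fret 4 → B2 (MIDI 47).
31 − 47 = -16, so the two pitches are 16 semitones apart, with B2 the higher.

16 semitones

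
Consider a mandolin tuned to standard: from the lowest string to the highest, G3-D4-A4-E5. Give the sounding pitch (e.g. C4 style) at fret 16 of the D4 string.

F#5

D4 is MIDI 62. Adding 16 gives 78, which is F#5.
(Equivalently spelled Gb5.)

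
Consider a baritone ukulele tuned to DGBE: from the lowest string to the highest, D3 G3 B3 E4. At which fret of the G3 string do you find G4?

12

G4 is 12 semitones above the open G3 (G–G#–A–A#–…–F–F#–G), so it sits at fret 12.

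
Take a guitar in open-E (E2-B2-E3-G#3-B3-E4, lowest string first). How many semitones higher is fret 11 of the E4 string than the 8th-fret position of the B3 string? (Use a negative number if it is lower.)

E4 at fret 11 → D#5 (MIDI 75); B3 at fret 8 → G4 (MIDI 67).
75 − 67 = 8, so the two pitches are 8 semitones apart.

8 semitones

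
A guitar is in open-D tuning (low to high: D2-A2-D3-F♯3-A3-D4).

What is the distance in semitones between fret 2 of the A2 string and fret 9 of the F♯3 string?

A2 at fret 2 → B2 (MIDI 47); F♯3 at fret 9 → D♯4 (MIDI 63).
47 − 63 = -16, so the two pitches are 16 semitones apart, with D♯4 the higher.

16 semitones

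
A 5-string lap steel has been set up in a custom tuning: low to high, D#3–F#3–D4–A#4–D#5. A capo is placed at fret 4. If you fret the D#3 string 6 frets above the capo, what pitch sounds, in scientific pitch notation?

C#4

The capo raises the open D#3 by 4 semitones to G3; fretting 6 more gives D#3 + 4 + 6 = D#3 + 10 semitones = C#4.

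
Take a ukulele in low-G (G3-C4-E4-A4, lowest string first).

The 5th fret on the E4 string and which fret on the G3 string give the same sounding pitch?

14

E4 at fret 5 is E4 + 5 semitones = A4.
The open G3 string is 9 semitones below the open E4, so the same pitch on the G3 string lies at fret 5 + 9 = 14.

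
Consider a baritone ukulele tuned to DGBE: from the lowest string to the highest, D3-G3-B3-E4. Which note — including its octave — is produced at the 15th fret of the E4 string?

Each fret is one semitone, so E4 + 15 = G5.

G5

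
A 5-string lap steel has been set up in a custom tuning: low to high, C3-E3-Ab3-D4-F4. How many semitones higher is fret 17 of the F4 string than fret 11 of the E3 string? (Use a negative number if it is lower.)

F4 at fret 17 → Bb5 (MIDI 82); E3 at fret 11 → Eb4 (MIDI 63).
82 − 63 = 19, so the two pitches are 19 semitones apart.

19 semitones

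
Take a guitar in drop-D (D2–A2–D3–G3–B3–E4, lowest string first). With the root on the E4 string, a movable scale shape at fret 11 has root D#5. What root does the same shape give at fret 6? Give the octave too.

A#4

Moving from fret 11 to fret 6 shifts the root by -5 semitones.
D#5 down 5 semitones is A#4.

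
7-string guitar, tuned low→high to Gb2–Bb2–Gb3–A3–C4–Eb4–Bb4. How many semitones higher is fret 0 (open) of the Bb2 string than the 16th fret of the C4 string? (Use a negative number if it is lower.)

Bb2 at fret 0 → Bb2 (MIDI 46); C4 at fret 16 → E5 (MIDI 76).
46 − 76 = -30, so the two pitches are 30 semitones apart.

-30 semitones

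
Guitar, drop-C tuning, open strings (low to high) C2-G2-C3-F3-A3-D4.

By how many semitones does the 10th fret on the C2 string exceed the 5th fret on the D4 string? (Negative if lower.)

C2 at fret 10 → A#2 (MIDI 46); D4 at fret 5 → G4 (MIDI 67).
46 − 67 = -21, so the two pitches are 21 semitones apart.

-21 semitones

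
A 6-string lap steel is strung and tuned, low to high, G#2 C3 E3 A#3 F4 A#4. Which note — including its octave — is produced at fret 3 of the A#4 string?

C#5

A#4 is MIDI 70. Adding 3 gives 73, which is C#5.
(Equivalently spelled Db5.)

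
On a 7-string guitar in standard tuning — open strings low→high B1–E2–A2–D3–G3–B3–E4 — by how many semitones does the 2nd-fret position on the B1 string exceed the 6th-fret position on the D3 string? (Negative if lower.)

B1 at fret 2 → C#2 (MIDI 37); D3 at fret 6 → G#3 (MIDI 56).
37 − 56 = -19, so the two pitches are 19 semitones apart.

-19 semitones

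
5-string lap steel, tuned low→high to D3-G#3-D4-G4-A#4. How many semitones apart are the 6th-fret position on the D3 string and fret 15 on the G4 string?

D3 at fret 6 → G#3 (MIDI 56); G4 at fret 15 → A#5 (MIDI 82).
56 − 82 = -26, so the two pitches are 26 semitones apart, with A#5 the higher.

26 semitones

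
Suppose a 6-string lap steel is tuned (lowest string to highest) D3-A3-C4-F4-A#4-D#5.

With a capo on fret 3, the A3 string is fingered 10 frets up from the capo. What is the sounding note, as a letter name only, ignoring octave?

A#

The capo raises the open A3 by 3 semitones to C4; fretting 10 more gives A3 + 3 + 10 = A3 + 13 semitones, landing on A#.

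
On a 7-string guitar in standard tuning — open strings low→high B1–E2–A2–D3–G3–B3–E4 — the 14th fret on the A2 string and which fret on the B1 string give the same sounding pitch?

24

A2 at fret 14 is A2 + 14 semitones = B3.
The open B1 string is 10 semitones below the open A2, so the same pitch on the B1 string lies at fret 14 + 10 = 24.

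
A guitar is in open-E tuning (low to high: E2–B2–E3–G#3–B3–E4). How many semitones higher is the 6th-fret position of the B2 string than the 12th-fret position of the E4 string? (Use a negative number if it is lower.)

B2 at fret 6 → F3 (MIDI 53); E4 at fret 12 → E5 (MIDI 76).
53 − 76 = -23, so the two pitches are 23 semitones apart.

-23 semitones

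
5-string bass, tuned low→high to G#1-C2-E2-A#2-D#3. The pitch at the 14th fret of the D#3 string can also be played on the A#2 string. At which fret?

19

Fret 14 on D#3 is MIDI 51 + 14 = 65 (F4). On the A#2 string (open MIDI 46), that pitch is 65 − 46 = fret 19.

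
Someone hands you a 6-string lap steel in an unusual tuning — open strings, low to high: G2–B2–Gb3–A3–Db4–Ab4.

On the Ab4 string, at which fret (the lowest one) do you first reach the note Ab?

From Ab4, count semitones up the chromatic scale until reaching Ab: Ab — 0 steps.

0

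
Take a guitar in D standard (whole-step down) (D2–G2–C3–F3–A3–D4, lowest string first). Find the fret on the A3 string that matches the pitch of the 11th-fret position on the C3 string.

2

C3 at fret 11 is C3 + 11 semitones = B3.
The open A3 string is 9 semitones above the open C3, so the same pitch on the A3 string lies at fret 11 − 9 = 2.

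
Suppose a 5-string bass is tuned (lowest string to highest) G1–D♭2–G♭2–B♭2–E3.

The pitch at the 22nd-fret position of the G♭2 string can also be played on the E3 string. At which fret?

G♭2 at fret 22 is G♭2 + 22 semitones = E4.
The open E3 string is 10 semitones above the open G♭2, so the same pitch on the E3 string lies at fret 22 − 10 = 12.

12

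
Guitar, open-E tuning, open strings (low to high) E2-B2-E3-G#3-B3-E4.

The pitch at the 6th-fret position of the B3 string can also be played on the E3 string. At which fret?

Fret 6 on B3 is MIDI 59 + 6 = 65 (F4). On the E3 string (open MIDI 52), that pitch is 65 − 52 = fret 13.

13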